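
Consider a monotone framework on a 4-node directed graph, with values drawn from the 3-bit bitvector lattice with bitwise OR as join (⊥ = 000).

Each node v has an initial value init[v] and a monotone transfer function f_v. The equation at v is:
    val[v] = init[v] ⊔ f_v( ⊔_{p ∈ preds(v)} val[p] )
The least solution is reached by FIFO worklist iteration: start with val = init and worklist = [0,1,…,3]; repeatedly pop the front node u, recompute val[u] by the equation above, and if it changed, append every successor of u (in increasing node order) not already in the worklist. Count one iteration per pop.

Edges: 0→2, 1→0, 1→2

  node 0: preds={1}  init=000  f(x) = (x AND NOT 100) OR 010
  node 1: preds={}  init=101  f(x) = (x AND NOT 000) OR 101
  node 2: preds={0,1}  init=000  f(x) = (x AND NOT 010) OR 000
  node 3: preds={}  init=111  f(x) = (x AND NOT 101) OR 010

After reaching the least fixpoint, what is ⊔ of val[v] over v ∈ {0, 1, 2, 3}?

Iteration log — 4 steps:
  step 1. node 0  ⊔preds=101  new=011  old=000  +wl: 
  step 2. node 1  ⊔preds=000  new=101  stable
  step 3. node 2  ⊔preds=111  new=101  old=000  +wl: 
  step 4. node 3  ⊔preds=000  new=111  stable

Least fixpoint reached:
  node 0: 011
  node 1: 101
  node 2: 101
  node 3: 111

111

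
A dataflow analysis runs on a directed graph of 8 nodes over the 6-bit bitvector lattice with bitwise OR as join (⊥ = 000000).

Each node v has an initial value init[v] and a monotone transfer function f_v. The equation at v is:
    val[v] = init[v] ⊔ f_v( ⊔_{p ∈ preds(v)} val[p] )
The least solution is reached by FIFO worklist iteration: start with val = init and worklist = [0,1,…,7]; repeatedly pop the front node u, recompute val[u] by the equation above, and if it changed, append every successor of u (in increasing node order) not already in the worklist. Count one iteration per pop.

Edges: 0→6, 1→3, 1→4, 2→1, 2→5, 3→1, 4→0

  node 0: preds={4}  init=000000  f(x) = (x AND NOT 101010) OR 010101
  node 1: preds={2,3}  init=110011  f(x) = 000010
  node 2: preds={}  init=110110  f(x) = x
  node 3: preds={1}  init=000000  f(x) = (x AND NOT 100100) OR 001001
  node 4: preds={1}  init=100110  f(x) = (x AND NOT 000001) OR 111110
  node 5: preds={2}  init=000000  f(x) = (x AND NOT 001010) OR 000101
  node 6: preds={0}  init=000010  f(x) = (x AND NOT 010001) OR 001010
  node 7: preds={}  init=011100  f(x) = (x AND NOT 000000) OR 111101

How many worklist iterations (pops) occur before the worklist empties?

10

Iteration log — 10 steps:
  step 1. node 0  ⊔preds=100110  new=010101  old=000000  +wl: 
  step 2. node 1  ⊔preds=110110  new=110011  stable
  step 3. node 2  ⊔preds=000000  new=110110  stable
  step 4. node 3  ⊔preds=110011  new=011011  old=000000  +wl: 1
  step 5. node 4  ⊔preds=110011  new=111110  old=100110  +wl: 0
  step 6. node 5  ⊔preds=110110  new=110101  old=000000  +wl: 
  step 7. node 6  ⊔preds=010101  new=001110  old=000010  +wl: 
  step 8. node 7  ⊔preds=000000  new=111101  old=011100  +wl: 
  step 9. node 1  ⊔preds=111111  new=110011  stable
  step 10. node 0  ⊔preds=111110  new=010101  stable

Least fixpoint reached:
  node 0: 010101
  node 1: 110011
  node 2: 110110
  node 3: 011011
  node 4: 111110
  node 5: 110101
  node 6: 001110
  node 7: 111101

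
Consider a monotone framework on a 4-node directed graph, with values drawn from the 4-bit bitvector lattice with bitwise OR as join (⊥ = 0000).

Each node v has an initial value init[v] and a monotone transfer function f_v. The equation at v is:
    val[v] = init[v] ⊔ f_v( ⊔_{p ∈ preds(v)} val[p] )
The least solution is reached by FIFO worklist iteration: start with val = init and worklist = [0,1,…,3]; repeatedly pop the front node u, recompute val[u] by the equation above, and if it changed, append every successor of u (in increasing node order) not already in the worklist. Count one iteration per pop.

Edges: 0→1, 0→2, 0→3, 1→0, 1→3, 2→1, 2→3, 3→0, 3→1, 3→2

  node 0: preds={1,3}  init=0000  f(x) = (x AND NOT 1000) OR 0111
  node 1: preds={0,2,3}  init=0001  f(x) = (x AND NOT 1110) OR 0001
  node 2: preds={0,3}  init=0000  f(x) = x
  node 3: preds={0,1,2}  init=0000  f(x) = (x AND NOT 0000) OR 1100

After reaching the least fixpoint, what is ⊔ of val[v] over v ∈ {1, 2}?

1111

Trace (9 dequeues):
  [1] u=0 | in 0001 | out 0111 | prev 0000 | push {}
  [2] u=1 | in 0111 | out 0001 | ==
  [3] u=2 | in 0111 | out 0111 | prev 0000 | push {1}
  [4] u=3 | in 0111 | out 1111 | prev 0000 | push {0,2}
  [5] u=1 | in 1111 | out 0001 | ==
  [6] u=0 | in 1111 | out 0111 | ==
  [7] u=2 | in 1111 | out 1111 | prev 0111 | push {1,3}
  [8] u=1 | in 1111 | out 0001 | ==
  [9] u=3 | in 1111 | out 1111 | ==

Converged values:
  [0] 0111
  [1] 0001
  [2] 1111
  [3] 1111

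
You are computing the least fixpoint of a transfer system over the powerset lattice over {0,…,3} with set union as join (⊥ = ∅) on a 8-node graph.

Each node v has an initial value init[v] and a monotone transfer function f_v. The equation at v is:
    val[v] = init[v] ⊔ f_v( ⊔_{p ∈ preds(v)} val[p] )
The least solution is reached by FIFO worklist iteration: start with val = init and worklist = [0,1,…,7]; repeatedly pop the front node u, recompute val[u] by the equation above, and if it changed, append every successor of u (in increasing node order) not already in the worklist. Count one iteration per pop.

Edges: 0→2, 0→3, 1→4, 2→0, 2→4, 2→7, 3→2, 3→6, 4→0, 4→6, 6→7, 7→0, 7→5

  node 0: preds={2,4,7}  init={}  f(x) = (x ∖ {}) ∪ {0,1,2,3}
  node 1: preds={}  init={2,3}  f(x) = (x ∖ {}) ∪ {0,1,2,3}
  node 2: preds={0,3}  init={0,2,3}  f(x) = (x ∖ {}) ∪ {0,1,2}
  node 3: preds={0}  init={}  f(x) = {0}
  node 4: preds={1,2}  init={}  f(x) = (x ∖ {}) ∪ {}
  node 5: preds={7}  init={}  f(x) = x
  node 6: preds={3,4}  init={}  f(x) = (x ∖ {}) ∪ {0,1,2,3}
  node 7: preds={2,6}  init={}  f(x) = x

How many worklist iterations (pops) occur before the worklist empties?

Iteration log — 11 steps:
  step 1. node 0  ⊔preds={0,2,3}  new={0,1,2,3}  old={}  +wl: 
  step 2. node 1  ⊔preds={}  new={0,1,2,3}  old={2,3}  +wl: 
  step 3. node 2  ⊔preds={0,1,2,3}  new={0,1,2,3}  old={0,2,3}  +wl: 0
  step 4. node 3  ⊔preds={0,1,2,3}  new={0}  old={}  +wl: 2
  step 5. node 4  ⊔preds={0,1,2,3}  new={0,1,2,3}  old={}  +wl: 
  step 6. node 5  ⊔preds={}  new={}  stable
  step 7. node 6  ⊔preds={0,1,2,3}  new={0,1,2,3}  old={}  +wl: 
  step 8. node 7  ⊔preds={0,1,2,3}  new={0,1,2,3}  old={}  +wl: 5
  step 9. node 0  ⊔preds={0,1,2,3}  new={0,1,2,3}  stable
  step 10. node 2  ⊔preds={0,1,2,3}  new={0,1,2,3}  stable
  step 11. node 5  ⊔preds={0,1,2,3}  new={0,1,2,3}  old={}  +wl: 

Least fixpoint reached:
  node 0: {0,1,2,3}
  node 1: {0,1,2,3}
  node 2: {0,1,2,3}
  node 3: {0}
  node 4: {0,1,2,3}
  node 5: {0,1,2,3}
  node 6: {0,1,2,3}
  node 7: {0,1,2,3}

11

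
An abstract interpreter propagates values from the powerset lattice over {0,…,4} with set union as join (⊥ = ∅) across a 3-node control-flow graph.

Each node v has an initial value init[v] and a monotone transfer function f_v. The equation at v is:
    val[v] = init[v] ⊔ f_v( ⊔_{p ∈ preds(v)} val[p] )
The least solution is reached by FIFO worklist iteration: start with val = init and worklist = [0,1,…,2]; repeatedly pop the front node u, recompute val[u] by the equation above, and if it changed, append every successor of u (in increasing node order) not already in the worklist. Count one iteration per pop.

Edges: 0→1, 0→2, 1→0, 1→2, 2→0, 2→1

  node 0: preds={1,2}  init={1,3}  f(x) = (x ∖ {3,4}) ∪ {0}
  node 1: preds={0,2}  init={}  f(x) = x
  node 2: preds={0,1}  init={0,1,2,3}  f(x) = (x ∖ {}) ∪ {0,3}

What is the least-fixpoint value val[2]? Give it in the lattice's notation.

Worklist (4 pops):
  #1 pop 0: in={0,1,2,3} → {0,1,2,3} (was {1,3}); enqueue []
  #2 pop 1: in={0,1,2,3} → {0,1,2,3} (was {}); enqueue [0]
  #3 pop 2: in={0,1,2,3} → {0,1,2,3} (no change)
  #4 pop 0: in={0,1,2,3} → {0,1,2,3} (no change)

Fixpoint:
  val[0] = {0,1,2,3}
  val[1] = {0,1,2,3}
  val[2] = {0,1,2,3}

{0,1,2,3}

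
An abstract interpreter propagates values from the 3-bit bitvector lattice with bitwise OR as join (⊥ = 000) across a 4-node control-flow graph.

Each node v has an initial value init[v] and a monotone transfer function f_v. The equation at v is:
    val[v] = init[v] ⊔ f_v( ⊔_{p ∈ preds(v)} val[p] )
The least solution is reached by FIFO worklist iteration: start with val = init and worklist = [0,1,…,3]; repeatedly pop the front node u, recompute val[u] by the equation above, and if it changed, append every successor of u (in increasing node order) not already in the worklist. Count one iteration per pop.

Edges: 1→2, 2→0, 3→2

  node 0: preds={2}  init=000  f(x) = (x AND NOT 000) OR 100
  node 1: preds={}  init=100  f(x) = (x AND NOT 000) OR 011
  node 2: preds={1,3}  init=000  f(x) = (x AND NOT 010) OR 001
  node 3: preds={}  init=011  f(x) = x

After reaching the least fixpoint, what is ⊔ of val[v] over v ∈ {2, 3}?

111

Worklist (5 pops):
  #1 pop 0: in=000 → 100 (was 000); enqueue []
  #2 pop 1: in=000 → 111 (was 100); enqueue []
  #3 pop 2: in=111 → 101 (was 000); enqueue [0]
  #4 pop 3: in=000 → 011 (no change)
  #5 pop 0: in=101 → 101 (was 100); enqueue []

Fixpoint:
  val[0] = 101
  val[1] = 111
  val[2] = 101
  val[3] = 011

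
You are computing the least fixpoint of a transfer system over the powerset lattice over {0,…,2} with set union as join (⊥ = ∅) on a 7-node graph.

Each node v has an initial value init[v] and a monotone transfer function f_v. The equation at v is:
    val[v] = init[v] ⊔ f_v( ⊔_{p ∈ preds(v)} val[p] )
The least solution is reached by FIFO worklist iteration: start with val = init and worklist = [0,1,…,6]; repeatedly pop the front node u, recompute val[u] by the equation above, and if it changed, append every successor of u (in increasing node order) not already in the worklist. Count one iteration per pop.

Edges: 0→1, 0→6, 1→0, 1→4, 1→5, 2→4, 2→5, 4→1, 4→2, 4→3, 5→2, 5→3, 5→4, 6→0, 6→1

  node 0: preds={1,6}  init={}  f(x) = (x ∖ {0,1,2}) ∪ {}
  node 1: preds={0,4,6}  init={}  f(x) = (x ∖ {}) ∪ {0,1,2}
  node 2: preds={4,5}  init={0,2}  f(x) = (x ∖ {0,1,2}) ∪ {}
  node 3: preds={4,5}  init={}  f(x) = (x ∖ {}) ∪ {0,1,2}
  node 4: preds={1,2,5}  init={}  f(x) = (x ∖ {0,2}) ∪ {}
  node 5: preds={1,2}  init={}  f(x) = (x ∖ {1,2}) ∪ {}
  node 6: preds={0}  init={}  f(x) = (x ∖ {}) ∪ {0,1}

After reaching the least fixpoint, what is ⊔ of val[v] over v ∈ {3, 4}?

Worklist (12 pops):
  #1 pop 0: in={} → {} (no change)
  #2 pop 1: in={} → {0,1,2} (was {}); enqueue [0]
  #3 pop 2: in={} → {0,2} (no change)
  #4 pop 3: in={} → {0,1,2} (was {}); enqueue []
  #5 pop 4: in={0,1,2} → {1} (was {}); enqueue [1,2,3]
  #6 pop 5: in={0,1,2} → {0} (was {}); enqueue [4]
  #7 pop 6: in={} → {0,1} (was {}); enqueue []
  #8 pop 0: in={0,1,2} → {} (no change)
  #9 pop 1: in={0,1} → {0,1,2} (no change)
  #10 pop 2: in={0,1} → {0,2} (no change)
  #11 pop 3: in={0,1} → {0,1,2} (no change)
  #12 pop 4: in={0,1,2} → {1} (no change)

Fixpoint:
  val[0] = {}
  val[1] = {0,1,2}
  val[2] = {0,2}
  val[3] = {0,1,2}
  val[4] = {1}
  val[5] = {0}
  val[6] = {0,1}

{0,1,2}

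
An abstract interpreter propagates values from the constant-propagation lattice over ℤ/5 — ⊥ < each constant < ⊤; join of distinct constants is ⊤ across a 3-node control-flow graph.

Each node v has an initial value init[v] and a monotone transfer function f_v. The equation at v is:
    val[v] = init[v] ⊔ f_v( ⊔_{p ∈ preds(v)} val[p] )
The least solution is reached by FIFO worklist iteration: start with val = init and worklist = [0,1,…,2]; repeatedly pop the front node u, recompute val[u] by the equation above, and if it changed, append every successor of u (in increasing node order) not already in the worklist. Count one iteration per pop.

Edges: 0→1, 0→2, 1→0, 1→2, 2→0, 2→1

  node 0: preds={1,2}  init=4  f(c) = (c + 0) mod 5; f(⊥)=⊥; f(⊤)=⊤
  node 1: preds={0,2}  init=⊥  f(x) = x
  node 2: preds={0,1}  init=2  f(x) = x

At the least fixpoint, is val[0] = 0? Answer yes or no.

no

Iteration log — 5 steps:
  step 1. node 0  ⊔preds=2  new=⊤  old=4  +wl: 
  step 2. node 1  ⊔preds=⊤  new=⊤  old=⊥  +wl: 0
  step 3. node 2  ⊔preds=⊤  new=⊤  old=2  +wl: 1
  step 4. node 0  ⊔preds=⊤  new=⊤  stable
  step 5. node 1  ⊔preds=⊤  new=⊤  stable

Least fixpoint reached:
  node 0: ⊤
  node 1: ⊤
  node 2: ⊤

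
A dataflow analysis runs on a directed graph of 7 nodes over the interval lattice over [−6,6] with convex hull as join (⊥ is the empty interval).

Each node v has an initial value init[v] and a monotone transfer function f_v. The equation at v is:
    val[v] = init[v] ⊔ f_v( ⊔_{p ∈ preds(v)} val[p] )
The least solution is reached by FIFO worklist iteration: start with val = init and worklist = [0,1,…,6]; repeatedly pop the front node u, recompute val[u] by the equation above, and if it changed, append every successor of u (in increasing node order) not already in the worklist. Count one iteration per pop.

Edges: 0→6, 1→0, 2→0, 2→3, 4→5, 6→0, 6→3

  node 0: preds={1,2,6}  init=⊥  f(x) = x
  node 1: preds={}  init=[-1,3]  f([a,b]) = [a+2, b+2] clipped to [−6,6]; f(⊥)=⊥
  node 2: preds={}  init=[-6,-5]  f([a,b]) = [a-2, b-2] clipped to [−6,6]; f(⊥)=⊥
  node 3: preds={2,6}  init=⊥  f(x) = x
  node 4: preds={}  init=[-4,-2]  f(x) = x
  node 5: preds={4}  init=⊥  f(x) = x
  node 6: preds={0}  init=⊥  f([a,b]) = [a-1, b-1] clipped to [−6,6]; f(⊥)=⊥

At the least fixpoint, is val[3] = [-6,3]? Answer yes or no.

Worklist (9 pops):
  #1 pop 0: in=[-6,3] → [-6,3] (was ⊥); enqueue []
  #2 pop 1: in=⊥ → [-1,3] (no change)
  #3 pop 2: in=⊥ → [-6,-5] (no change)
  #4 pop 3: in=[-6,-5] → [-6,-5] (was ⊥); enqueue []
  #5 pop 4: in=⊥ → [-4,-2] (no change)
  #6 pop 5: in=[-4,-2] → [-4,-2] (was ⊥); enqueue []
  #7 pop 6: in=[-6,3] → [-6,2] (was ⊥); enqueue [0,3]
  #8 pop 0: in=[-6,3] → [-6,3] (no change)
  #9 pop 3: in=[-6,2] → [-6,2] (was [-6,-5]); enqueue []

Fixpoint:
  val[0] = [-6,3]
  val[1] = [-1,3]
  val[2] = [-6,-5]
  val[3] = [-6,2]
  val[4] = [-4,-2]
  val[5] = [-4,-2]
  val[6] = [-6,2]

no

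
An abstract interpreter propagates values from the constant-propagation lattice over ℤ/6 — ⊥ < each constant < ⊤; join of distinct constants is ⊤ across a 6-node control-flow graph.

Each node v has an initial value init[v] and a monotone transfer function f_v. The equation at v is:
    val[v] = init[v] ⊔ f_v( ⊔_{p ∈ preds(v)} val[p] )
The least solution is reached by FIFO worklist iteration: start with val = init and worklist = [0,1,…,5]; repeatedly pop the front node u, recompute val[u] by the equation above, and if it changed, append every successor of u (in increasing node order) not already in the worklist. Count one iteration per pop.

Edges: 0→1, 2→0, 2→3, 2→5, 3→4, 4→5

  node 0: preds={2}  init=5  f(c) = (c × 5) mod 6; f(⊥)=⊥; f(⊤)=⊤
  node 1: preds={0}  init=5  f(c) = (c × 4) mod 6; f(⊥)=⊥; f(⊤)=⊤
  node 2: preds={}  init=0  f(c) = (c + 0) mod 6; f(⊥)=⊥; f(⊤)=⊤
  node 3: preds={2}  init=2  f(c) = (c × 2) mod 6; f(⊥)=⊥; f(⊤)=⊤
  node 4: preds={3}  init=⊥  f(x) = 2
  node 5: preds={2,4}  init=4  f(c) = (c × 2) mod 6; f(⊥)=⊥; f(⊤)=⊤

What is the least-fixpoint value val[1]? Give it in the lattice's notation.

⊤

Trace (6 dequeues):
  [1] u=0 | in 0 | out ⊤ | prev 5 | push {}
  [2] u=1 | in ⊤ | out ⊤ | prev 5 | push {}
  [3] u=2 | in ⊥ | out 0 | ==
  [4] u=3 | in 0 | out ⊤ | prev 2 | push {}
  [5] u=4 | in ⊤ | out 2 | prev ⊥ | push {}
  [6] u=5 | in ⊤ | out ⊤ | prev 4 | push {}

Converged values:
  [0] ⊤
  [1] ⊤
  [2] 0
  [3] ⊤
  [4] 2
  [5] ⊤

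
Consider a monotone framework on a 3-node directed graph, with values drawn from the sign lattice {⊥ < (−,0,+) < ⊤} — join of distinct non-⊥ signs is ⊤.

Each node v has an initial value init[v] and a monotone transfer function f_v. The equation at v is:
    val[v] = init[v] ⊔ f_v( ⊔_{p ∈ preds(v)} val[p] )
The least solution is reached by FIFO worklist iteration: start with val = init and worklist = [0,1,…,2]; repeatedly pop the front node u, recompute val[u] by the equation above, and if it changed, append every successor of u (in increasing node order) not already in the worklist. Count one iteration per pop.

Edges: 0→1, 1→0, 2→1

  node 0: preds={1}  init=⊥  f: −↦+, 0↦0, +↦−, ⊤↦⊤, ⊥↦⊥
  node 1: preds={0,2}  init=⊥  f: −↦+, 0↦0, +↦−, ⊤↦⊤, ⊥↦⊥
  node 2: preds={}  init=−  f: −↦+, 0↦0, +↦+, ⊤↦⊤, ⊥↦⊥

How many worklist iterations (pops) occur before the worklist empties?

5

Trace (5 dequeues):
  [1] u=0 | in ⊥ | out ⊥ | ==
  [2] u=1 | in − | out + | prev ⊥ | push {0}
  [3] u=2 | in ⊥ | out − | ==
  [4] u=0 | in + | out − | prev ⊥ | push {1}
  [5] u=1 | in − | out + | ==

Converged values:
  [0] −
  [1] +
  [2] −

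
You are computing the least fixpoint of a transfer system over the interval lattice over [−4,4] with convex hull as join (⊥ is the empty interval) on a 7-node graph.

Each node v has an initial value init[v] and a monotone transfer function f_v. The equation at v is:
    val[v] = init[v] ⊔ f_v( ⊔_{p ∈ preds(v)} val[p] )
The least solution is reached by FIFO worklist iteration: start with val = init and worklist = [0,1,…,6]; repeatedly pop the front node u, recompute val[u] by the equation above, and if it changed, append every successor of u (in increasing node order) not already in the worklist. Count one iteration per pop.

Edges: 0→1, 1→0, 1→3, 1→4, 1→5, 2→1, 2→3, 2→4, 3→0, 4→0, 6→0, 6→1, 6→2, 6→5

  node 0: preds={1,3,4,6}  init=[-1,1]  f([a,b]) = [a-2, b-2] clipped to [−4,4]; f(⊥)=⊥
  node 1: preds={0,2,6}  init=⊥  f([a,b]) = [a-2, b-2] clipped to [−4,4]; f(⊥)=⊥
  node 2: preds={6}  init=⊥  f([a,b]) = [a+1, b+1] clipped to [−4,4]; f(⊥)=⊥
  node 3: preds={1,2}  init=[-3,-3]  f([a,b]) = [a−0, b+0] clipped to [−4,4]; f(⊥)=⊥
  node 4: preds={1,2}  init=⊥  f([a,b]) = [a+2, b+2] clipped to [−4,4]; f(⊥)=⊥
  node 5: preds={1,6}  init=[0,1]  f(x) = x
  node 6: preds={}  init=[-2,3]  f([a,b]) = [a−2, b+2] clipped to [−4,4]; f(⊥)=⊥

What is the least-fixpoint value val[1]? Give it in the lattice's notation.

Iteration log — 13 steps:
  step 1. node 0  ⊔preds=[-3,3]  new=[-4,1]  old=[-1,1]  +wl: 
  step 2. node 1  ⊔preds=[-4,3]  new=[-4,1]  old=⊥  +wl: 0
  step 3. node 2  ⊔preds=[-2,3]  new=[-1,4]  old=⊥  +wl: 1
  step 4. node 3  ⊔preds=[-4,4]  new=[-4,4]  old=[-3,-3]  +wl: 
  step 5. node 4  ⊔preds=[-4,4]  new=[-2,4]  old=⊥  +wl: 
  step 6. node 5  ⊔preds=[-4,3]  new=[-4,3]  old=[0,1]  +wl: 
  step 7. node 6  ⊔preds=⊥  new=[-2,3]  stable
  step 8. node 0  ⊔preds=[-4,4]  new=[-4,2]  old=[-4,1]  +wl: 
  step 9. node 1  ⊔preds=[-4,4]  new=[-4,2]  old=[-4,1]  +wl: 0,3,4,5
  step 10. node 0  ⊔preds=[-4,4]  new=[-4,2]  stable
  step 11. node 3  ⊔preds=[-4,4]  new=[-4,4]  stable
  step 12. node 4  ⊔preds=[-4,4]  new=[-2,4]  stable
  step 13. node 5  ⊔preds=[-4,3]  new=[-4,3]  stable

Least fixpoint reached:
  node 0: [-4,2]
  node 1: [-4,2]
  node 2: [-1,4]
  node 3: [-4,4]
  node 4: [-2,4]
  node 5: [-4,3]
  node 6: [-2,3]

[-4,2]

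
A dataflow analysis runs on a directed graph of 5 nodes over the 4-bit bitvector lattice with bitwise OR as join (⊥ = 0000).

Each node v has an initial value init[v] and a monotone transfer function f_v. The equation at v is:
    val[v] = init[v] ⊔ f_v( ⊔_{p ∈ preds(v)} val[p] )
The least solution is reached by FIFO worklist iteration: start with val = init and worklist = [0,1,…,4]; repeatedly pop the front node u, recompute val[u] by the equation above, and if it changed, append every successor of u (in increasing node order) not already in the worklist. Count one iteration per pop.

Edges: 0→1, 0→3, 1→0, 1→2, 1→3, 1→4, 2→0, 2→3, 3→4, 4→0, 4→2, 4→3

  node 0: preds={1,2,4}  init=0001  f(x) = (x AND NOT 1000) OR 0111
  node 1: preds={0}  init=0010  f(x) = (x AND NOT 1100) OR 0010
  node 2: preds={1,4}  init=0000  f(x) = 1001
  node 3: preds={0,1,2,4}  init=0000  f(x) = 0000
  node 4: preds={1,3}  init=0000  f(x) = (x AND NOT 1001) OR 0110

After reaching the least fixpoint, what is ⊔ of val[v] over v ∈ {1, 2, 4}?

Iteration log — 8 steps:
  step 1. node 0  ⊔preds=0010  new=0111  old=0001  +wl: 
  step 2. node 1  ⊔preds=0111  new=0011  old=0010  +wl: 0
  step 3. node 2  ⊔preds=0011  new=1001  old=0000  +wl: 
  step 4. node 3  ⊔preds=1111  new=0000  stable
  step 5. node 4  ⊔preds=0011  new=0110  old=0000  +wl: 2,3
  step 6. node 0  ⊔preds=1111  new=0111  stable
  step 7. node 2  ⊔preds=0111  new=1001  stable
  step 8. node 3  ⊔preds=1111  new=0000  stable

Least fixpoint reached:
  node 0: 0111
  node 1: 0011
  node 2: 1001
  node 3: 0000
  node 4: 0110

1111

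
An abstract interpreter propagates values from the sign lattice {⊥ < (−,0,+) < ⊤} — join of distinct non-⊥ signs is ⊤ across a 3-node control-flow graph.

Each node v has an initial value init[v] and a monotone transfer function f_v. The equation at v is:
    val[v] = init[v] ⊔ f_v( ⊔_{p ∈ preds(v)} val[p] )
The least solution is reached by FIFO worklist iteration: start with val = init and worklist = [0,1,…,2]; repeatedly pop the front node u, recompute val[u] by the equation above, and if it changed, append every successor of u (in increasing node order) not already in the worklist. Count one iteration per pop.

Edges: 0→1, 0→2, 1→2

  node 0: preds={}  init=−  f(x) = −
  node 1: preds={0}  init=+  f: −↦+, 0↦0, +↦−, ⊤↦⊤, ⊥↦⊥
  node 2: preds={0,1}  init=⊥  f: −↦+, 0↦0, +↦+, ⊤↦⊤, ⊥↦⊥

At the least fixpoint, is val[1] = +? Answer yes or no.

yes

Iteration log — 3 steps:
  step 1. node 0  ⊔preds=⊥  new=−  stable
  step 2. node 1  ⊔preds=−  new=+  stable
  step 3. node 2  ⊔preds=⊤  new=⊤  old=⊥  +wl: 

Least fixpoint reached:
  node 0: −
  node 1: +
  node 2: ⊤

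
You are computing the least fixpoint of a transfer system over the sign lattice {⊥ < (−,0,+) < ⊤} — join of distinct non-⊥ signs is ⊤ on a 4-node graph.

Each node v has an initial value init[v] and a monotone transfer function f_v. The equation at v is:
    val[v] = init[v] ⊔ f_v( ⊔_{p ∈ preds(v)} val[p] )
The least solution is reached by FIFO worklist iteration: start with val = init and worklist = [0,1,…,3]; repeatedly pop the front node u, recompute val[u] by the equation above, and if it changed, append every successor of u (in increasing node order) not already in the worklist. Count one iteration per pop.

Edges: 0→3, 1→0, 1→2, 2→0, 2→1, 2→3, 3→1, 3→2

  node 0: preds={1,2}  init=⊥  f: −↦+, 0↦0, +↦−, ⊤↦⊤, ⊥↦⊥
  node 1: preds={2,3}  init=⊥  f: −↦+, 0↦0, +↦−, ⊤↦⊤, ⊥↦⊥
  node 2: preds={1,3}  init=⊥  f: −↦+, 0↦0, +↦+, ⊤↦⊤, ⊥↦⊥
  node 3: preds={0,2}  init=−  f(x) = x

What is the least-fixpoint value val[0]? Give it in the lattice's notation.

⊤

Trace (9 dequeues):
  [1] u=0 | in ⊥ | out ⊥ | ==
  [2] u=1 | in − | out + | prev ⊥ | push {0}
  [3] u=2 | in ⊤ | out ⊤ | prev ⊥ | push {1}
  [4] u=3 | in ⊤ | out ⊤ | prev − | push {2}
  [5] u=0 | in ⊤ | out ⊤ | prev ⊥ | push {3}
  [6] u=1 | in ⊤ | out ⊤ | prev + | push {0}
  [7] u=2 | in ⊤ | out ⊤ | ==
  [8] u=3 | in ⊤ | out ⊤ | ==
  [9] u=0 | in ⊤ | out ⊤ | ==

Converged values:
  [0] ⊤
  [1] ⊤
  [2] ⊤
  [3] ⊤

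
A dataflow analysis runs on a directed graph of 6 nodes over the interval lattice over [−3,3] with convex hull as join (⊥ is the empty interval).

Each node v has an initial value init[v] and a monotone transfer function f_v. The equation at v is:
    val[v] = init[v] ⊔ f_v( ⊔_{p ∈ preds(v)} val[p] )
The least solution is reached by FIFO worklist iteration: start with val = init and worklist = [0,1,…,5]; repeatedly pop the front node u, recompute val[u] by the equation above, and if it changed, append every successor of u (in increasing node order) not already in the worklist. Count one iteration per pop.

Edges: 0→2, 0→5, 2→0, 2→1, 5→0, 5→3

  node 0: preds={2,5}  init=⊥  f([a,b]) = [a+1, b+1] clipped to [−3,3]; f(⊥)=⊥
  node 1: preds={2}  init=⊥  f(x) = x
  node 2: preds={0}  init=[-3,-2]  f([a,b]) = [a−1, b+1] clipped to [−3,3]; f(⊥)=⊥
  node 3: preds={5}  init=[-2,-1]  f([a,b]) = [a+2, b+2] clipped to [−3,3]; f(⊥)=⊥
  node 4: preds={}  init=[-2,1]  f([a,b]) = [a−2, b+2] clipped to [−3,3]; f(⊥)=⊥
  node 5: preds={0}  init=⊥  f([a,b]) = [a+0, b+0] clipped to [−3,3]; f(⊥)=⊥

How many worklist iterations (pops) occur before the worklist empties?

19

Trace (19 dequeues):
  [1] u=0 | in [-3,-2] | out [-2,-1] | prev ⊥ | push {}
  [2] u=1 | in [-3,-2] | out [-3,-2] | prev ⊥ | push {}
  [3] u=2 | in [-2,-1] | out [-3,0] | prev [-3,-2] | push {0,1}
  [4] u=3 | in ⊥ | out [-2,-1] | ==
  [5] u=4 | in ⊥ | out [-2,1] | ==
  [6] u=5 | in [-2,-1] | out [-2,-1] | prev ⊥ | push {3}
  [7] u=0 | in [-3,0] | out [-2,1] | prev [-2,-1] | push {2,5}
  [8] u=1 | in [-3,0] | out [-3,0] | prev [-3,-2] | push {}
  [9] u=3 | in [-2,-1] | out [-2,1] | prev [-2,-1] | push {}
  [10] u=2 | in [-2,1] | out [-3,2] | prev [-3,0] | push {0,1}
  [11] u=5 | in [-2,1] | out [-2,1] | prev [-2,-1] | push {3}
  [12] u=0 | in [-3,2] | out [-2,3] | prev [-2,1] | push {2,5}
  [13] u=1 | in [-3,2] | out [-3,2] | prev [-3,0] | push {}
  [14] u=3 | in [-2,1] | out [-2,3] | prev [-2,1] | push {}
  [15] u=2 | in [-2,3] | out [-3,3] | prev [-3,2] | push {0,1}
  [16] u=5 | in [-2,3] | out [-2,3] | prev [-2,1] | push {3}
  [17] u=0 | in [-3,3] | out [-2,3] | ==
  [18] u=1 | in [-3,3] | out [-3,3] | prev [-3,2] | push {}
  [19] u=3 | in [-2,3] | out [-2,3] | ==

Converged values:
  [0] [-2,3]
  [1] [-3,3]
  [2] [-3,3]
  [3] [-2,3]
  [4] [-2,1]
  [5] [-2,3]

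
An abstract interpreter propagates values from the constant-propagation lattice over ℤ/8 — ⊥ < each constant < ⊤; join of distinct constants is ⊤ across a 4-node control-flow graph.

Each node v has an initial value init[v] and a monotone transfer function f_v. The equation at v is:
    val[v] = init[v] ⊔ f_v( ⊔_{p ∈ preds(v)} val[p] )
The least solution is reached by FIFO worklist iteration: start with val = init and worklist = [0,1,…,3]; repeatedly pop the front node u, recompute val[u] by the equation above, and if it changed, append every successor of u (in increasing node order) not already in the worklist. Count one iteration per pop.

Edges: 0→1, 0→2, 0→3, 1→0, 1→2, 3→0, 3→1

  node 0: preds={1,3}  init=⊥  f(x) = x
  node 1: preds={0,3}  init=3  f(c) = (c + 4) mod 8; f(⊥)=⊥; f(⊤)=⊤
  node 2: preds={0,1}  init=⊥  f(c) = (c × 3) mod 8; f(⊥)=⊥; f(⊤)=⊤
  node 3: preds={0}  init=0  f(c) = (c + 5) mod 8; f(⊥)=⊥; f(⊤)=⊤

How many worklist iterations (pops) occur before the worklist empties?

Trace (6 dequeues):
  [1] u=0 | in ⊤ | out ⊤ | prev ⊥ | push {}
  [2] u=1 | in ⊤ | out ⊤ | prev 3 | push {0}
  [3] u=2 | in ⊤ | out ⊤ | prev ⊥ | push {}
  [4] u=3 | in ⊤ | out ⊤ | prev 0 | push {1}
  [5] u=0 | in ⊤ | out ⊤ | ==
  [6] u=1 | in ⊤ | out ⊤ | ==

Converged values:
  [0] ⊤
  [1] ⊤
  [2] ⊤
  [3] ⊤

6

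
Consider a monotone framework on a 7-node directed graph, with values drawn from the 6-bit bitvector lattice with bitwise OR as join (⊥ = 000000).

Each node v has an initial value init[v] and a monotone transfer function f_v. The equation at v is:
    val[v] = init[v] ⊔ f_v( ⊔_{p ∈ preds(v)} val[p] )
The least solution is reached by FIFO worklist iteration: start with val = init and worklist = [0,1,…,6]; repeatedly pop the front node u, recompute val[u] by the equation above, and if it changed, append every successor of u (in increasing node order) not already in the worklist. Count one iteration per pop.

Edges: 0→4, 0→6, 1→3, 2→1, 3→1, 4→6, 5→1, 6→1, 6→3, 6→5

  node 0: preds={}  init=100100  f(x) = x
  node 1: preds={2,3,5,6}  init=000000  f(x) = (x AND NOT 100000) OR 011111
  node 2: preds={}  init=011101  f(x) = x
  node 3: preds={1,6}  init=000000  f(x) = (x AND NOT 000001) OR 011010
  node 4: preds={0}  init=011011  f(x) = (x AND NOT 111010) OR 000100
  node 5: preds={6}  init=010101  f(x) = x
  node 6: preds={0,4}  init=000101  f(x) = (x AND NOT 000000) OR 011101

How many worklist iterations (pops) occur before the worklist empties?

11

Iteration log — 11 steps:
  step 1. node 0  ⊔preds=000000  new=100100  stable
  step 2. node 1  ⊔preds=011101  new=011111  old=000000  +wl: 
  step 3. node 2  ⊔preds=000000  new=011101  stable
  step 4. node 3  ⊔preds=011111  new=011110  old=000000  +wl: 1
  step 5. node 4  ⊔preds=100100  new=011111  old=011011  +wl: 
  step 6. node 5  ⊔preds=000101  new=010101  stable
  step 7. node 6  ⊔preds=111111  new=111111  old=000101  +wl: 3,5
  step 8. node 1  ⊔preds=111111  new=011111  stable
  step 9. node 3  ⊔preds=111111  new=111110  old=011110  +wl: 1
  step 10. node 5  ⊔preds=111111  new=111111  old=010101  +wl: 
  step 11. node 1  ⊔preds=111111  new=011111  stable

Least fixpoint reached:
  node 0: 100100
  node 1: 011111
  node 2: 011101
  node 3: 111110
  node 4: 011111
  node 5: 111111
  node 6: 111111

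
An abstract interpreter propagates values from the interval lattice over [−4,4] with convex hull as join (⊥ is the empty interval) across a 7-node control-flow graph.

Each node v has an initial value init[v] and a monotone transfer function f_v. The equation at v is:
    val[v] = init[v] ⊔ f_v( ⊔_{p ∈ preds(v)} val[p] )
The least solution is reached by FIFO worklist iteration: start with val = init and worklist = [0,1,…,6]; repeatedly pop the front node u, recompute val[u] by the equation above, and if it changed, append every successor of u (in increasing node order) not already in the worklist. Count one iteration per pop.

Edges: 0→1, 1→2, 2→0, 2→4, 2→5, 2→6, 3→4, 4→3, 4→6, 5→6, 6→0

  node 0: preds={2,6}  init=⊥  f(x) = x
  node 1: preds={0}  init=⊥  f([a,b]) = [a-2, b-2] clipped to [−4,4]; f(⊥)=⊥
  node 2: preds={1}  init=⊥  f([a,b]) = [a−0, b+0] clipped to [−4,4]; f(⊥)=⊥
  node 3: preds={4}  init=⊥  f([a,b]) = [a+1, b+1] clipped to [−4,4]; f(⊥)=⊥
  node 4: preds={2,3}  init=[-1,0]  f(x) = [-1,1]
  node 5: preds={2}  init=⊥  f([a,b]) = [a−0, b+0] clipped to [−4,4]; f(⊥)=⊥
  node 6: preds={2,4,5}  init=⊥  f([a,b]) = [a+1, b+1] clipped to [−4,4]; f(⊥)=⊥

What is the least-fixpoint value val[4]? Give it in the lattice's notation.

[-1,1]

Trace (25 dequeues):
  [1] u=0 | in ⊥ | out ⊥ | ==
  [2] u=1 | in ⊥ | out ⊥ | ==
  [3] u=2 | in ⊥ | out ⊥ | ==
  [4] u=3 | in [-1,0] | out [0,1] | prev ⊥ | push {}
  [5] u=4 | in [0,1] | out [-1,1] | prev [-1,0] | push {3}
  [6] u=5 | in ⊥ | out ⊥ | ==
  [7] u=6 | in [-1,1] | out [0,2] | prev ⊥ | push {0}
  [8] u=3 | in [-1,1] | out [0,2] | prev [0,1] | push {4}
  [9] u=0 | in [0,2] | out [0,2] | prev ⊥ | push {1}
  [10] u=4 | in [0,2] | out [-1,1] | ==
  [11] u=1 | in [0,2] | out [-2,0] | prev ⊥ | push {2}
  [12] u=2 | in [-2,0] | out [-2,0] | prev ⊥ | push {0,4,5,6}
  [13] u=0 | in [-2,2] | out [-2,2] | prev [0,2] | push {1}
  [14] u=4 | in [-2,2] | out [-1,1] | ==
  [15] u=5 | in [-2,0] | out [-2,0] | prev ⊥ | push {}
  [16] u=6 | in [-2,1] | out [-1,2] | prev [0,2] | push {0}
  [17] u=1 | in [-2,2] | out [-4,0] | prev [-2,0] | push {2}
  [18] u=0 | in [-2,2] | out [-2,2] | ==
  [19] u=2 | in [-4,0] | out [-4,0] | prev [-2,0] | push {0,4,5,6}
  [20] u=0 | in [-4,2] | out [-4,2] | prev [-2,2] | push {1}
  [21] u=4 | in [-4,2] | out [-1,1] | ==
  [22] u=5 | in [-4,0] | out [-4,0] | prev [-2,0] | push {}
  [23] u=6 | in [-4,1] | out [-3,2] | prev [-1,2] | push {0}
  [24] u=1 | in [-4,2] | out [-4,0] | ==
  [25] u=0 | in [-4,2] | out [-4,2] | ==

Converged values:
  [0] [-4,2]
  [1] [-4,0]
  [2] [-4,0]
  [3] [0,2]
  [4] [-1,1]
  [5] [-4,0]
  [6] [-3,2]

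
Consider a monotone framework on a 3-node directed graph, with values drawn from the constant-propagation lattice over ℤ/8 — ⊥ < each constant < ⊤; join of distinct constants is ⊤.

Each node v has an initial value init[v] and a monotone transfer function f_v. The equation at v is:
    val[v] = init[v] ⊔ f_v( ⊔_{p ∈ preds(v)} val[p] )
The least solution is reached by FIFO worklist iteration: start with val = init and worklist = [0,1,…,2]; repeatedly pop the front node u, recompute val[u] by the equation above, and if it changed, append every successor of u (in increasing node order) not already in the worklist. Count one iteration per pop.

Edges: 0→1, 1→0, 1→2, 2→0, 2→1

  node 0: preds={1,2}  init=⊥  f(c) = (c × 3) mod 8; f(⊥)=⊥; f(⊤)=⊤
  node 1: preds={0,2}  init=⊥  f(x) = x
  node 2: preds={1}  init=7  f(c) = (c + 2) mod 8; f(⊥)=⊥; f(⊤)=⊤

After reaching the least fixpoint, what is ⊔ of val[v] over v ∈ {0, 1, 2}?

Trace (5 dequeues):
  [1] u=0 | in 7 | out 5 | prev ⊥ | push {}
  [2] u=1 | in ⊤ | out ⊤ | prev ⊥ | push {0}
  [3] u=2 | in ⊤ | out ⊤ | prev 7 | push {1}
  [4] u=0 | in ⊤ | out ⊤ | prev 5 | push {}
  [5] u=1 | in ⊤ | out ⊤ | ==

Converged values:
  [0] ⊤
  [1] ⊤
  [2] ⊤

⊤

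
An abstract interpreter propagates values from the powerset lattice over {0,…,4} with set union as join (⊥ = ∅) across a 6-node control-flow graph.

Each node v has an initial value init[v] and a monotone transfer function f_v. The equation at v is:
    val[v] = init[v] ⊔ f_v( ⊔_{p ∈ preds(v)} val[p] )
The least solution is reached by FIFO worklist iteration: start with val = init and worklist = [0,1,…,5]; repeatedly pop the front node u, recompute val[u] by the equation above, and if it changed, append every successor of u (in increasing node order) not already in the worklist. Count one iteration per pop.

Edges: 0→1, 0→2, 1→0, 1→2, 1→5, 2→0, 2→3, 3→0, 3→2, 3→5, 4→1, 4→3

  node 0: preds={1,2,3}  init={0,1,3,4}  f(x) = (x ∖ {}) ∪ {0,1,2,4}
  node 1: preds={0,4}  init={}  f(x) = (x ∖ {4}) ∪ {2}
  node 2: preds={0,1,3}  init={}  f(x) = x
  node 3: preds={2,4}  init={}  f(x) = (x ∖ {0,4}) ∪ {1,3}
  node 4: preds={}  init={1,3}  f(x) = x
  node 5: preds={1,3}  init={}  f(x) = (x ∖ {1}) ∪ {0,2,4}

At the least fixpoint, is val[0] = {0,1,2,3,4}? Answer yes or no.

yes

Trace (8 dequeues):
  [1] u=0 | in {} | out {0,1,2,3,4} | prev {0,1,3,4} | push {}
  [2] u=1 | in {0,1,2,3,4} | out {0,1,2,3} | prev {} | push {0}
  [3] u=2 | in {0,1,2,3,4} | out {0,1,2,3,4} | prev {} | push {}
  [4] u=3 | in {0,1,2,3,4} | out {1,2,3} | prev {} | push {2}
  [5] u=4 | in {} | out {1,3} | ==
  [6] u=5 | in {0,1,2,3} | out {0,2,3,4} | prev {} | push {}
  [7] u=0 | in {0,1,2,3,4} | out {0,1,2,3,4} | ==
  [8] u=2 | in {0,1,2,3,4} | out {0,1,2,3,4} | ==

Converged values:
  [0] {0,1,2,3,4}
  [1] {0,1,2,3}
  [2] {0,1,2,3,4}
  [3] {1,2,3}
  [4] {1,3}
  [5] {0,2,3,4}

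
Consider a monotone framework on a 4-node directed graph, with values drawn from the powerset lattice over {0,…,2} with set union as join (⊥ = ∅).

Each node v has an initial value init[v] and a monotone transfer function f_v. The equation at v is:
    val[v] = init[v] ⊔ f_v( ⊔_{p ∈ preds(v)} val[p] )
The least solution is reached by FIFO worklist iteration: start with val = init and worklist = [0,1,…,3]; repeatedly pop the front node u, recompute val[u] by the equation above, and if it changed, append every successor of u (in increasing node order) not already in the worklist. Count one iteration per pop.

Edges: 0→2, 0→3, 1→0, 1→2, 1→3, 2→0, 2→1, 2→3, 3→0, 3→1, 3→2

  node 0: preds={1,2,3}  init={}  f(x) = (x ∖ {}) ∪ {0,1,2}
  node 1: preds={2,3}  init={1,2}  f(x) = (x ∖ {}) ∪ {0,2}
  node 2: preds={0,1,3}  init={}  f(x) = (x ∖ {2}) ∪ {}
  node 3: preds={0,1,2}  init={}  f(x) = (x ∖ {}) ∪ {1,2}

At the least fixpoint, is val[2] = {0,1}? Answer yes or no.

Iteration log — 7 steps:
  step 1. node 0  ⊔preds={1,2}  new={0,1,2}  old={}  +wl: 
  step 2. node 1  ⊔preds={}  new={0,1,2}  old={1,2}  +wl: 0
  step 3. node 2  ⊔preds={0,1,2}  new={0,1}  old={}  +wl: 1
  step 4. node 3  ⊔preds={0,1,2}  new={0,1,2}  old={}  +wl: 2
  step 5. node 0  ⊔preds={0,1,2}  new={0,1,2}  stable
  step 6. node 1  ⊔preds={0,1,2}  new={0,1,2}  stable
  step 7. node 2  ⊔preds={0,1,2}  new={0,1}  stable

Least fixpoint reached:
  node 0: {0,1,2}
  node 1: {0,1,2}
  node 2: {0,1}
  node 3: {0,1,2}

yes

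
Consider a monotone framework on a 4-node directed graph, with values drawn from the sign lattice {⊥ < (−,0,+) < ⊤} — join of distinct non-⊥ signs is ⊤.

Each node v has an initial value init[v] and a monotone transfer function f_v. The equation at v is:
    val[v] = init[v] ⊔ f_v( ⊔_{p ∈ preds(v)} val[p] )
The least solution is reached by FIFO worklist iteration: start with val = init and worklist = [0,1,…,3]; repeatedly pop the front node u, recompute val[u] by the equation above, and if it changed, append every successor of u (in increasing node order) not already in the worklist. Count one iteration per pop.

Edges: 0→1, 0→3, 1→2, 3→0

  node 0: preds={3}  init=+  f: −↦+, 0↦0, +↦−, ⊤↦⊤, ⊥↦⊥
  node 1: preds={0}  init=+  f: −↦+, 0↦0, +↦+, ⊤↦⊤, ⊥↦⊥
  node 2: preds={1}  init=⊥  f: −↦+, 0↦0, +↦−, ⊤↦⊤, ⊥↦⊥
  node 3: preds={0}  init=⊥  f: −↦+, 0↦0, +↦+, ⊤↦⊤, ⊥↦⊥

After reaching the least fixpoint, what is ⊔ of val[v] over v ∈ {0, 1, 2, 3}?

Trace (9 dequeues):
  [1] u=0 | in ⊥ | out + | ==
  [2] u=1 | in + | out + | ==
  [3] u=2 | in + | out − | prev ⊥ | push {}
  [4] u=3 | in + | out + | prev ⊥ | push {0}
  [5] u=0 | in + | out ⊤ | prev + | push {1,3}
  [6] u=1 | in ⊤ | out ⊤ | prev + | push {2}
  [7] u=3 | in ⊤ | out ⊤ | prev + | push {0}
  [8] u=2 | in ⊤ | out ⊤ | prev − | push {}
  [9] u=0 | in ⊤ | out ⊤ | ==

Converged values:
  [0] ⊤
  [1] ⊤
  [2] ⊤
  [3] ⊤

⊤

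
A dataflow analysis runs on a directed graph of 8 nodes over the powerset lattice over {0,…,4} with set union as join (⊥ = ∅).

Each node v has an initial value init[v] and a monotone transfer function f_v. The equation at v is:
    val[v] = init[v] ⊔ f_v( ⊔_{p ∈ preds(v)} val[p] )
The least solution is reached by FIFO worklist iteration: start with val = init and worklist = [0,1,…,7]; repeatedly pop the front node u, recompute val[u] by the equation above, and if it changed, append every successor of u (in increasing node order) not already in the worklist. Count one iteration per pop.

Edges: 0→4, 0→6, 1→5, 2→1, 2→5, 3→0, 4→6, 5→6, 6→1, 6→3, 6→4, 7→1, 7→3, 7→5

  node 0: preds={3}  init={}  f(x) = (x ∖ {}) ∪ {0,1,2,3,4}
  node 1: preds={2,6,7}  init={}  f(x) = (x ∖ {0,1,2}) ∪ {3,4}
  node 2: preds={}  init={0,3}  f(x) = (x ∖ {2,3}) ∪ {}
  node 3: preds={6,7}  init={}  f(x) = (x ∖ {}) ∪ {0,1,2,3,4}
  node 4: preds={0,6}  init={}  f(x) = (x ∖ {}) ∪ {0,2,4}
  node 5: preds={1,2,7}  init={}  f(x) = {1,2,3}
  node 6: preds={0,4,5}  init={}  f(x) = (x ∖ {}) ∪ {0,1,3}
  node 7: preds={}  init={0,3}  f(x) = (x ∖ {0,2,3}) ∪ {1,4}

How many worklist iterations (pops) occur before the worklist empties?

13

Trace (13 dequeues):
  [1] u=0 | in {} | out {0,1,2,3,4} | prev {} | push {}
  [2] u=1 | in {0,3} | out {3,4} | prev {} | push {}
  [3] u=2 | in {} | out {0,3} | ==
  [4] u=3 | in {0,3} | out {0,1,2,3,4} | prev {} | push {0}
  [5] u=4 | in {0,1,2,3,4} | out {0,1,2,3,4} | prev {} | push {}
  [6] u=5 | in {0,3,4} | out {1,2,3} | prev {} | push {}
  [7] u=6 | in {0,1,2,3,4} | out {0,1,2,3,4} | prev {} | push {1,3,4}
  [8] u=7 | in {} | out {0,1,3,4} | prev {0,3} | push {5}
  [9] u=0 | in {0,1,2,3,4} | out {0,1,2,3,4} | ==
  [10] u=1 | in {0,1,2,3,4} | out {3,4} | ==
  [11] u=3 | in {0,1,2,3,4} | out {0,1,2,3,4} | ==
  [12] u=4 | in {0,1,2,3,4} | out {0,1,2,3,4} | ==
  [13] u=5 | in {0,1,3,4} | out {1,2,3} | ==

Converged values:
  [0] {0,1,2,3,4}
  [1] {3,4}
  [2] {0,3}
  [3] {0,1,2,3,4}
  [4] {0,1,2,3,4}
  [5] {1,2,3}
  [6] {0,1,2,3,4}
  [7] {0,1,3,4}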